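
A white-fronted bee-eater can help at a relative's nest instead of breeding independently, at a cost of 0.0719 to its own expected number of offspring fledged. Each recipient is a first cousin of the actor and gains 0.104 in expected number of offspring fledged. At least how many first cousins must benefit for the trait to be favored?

r to a first cousin = 1/8 (first cousins share one grandparent pair — two paths of length 4: r = 2·(1/2)^4 = 1/8).
Hamilton's rule: n·r·B > C  ⇒  n > C/(r·B) = 0.0719/(0.125·0.104) = 5.531.
The smallest integer exceeding 5.531 is 6.

6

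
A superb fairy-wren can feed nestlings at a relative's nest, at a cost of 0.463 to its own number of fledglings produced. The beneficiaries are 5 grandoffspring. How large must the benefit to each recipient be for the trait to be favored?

0.3704

r to a grandoffspring = 0.25 (two parent–offspring links: r = (1/2)^2 = 1/4).
Hamilton's rule with n recipients of equal r: n·r·B > C, so B > C/(n·r) = 0.463/(5·0.25) = 0.3704.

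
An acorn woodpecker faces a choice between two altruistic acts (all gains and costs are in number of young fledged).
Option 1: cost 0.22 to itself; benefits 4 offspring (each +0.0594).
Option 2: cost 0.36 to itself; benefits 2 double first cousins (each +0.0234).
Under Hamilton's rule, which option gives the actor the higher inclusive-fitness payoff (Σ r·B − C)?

Option 1

Option 1: r to an offspring = 0.5.
Option 1: Σ r·B − C = (4·0.5·0.0594) − 0.22 = -0.1012.
Option 2: r to a double first cousin = 0.25.
Option 2: Σ r·B − C = (2·0.25·0.0234) − 0.36 = -0.3483.
Option 1 has the higher net inclusive-fitness payoff.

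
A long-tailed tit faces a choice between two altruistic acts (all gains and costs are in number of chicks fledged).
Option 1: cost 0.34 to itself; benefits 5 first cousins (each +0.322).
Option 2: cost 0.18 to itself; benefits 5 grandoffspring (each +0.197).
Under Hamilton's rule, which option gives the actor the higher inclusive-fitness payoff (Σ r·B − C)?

Option 1: r to a first cousin = 0.125.
Option 1: Σ r·B − C = (5·0.125·0.322) − 0.34 = -0.13875.
Option 2: r to a grandoffspring = 0.25.
Option 2: Σ r·B − C = (5·0.25·0.197) − 0.18 = 0.06625.
Option 2 has the higher net inclusive-fitness payoff.

Option 2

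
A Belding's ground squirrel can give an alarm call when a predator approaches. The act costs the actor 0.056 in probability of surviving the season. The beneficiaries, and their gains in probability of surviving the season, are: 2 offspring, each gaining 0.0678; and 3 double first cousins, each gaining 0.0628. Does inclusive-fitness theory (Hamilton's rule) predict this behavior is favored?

Hamilton's rule: the trait is favored when the sum of r·B over every recipient exceeds the actor's cost C.
r to an offspring = 0.5 (one parent–offspring link: r = (1/2)^1 = 1/2).
r to a double first cousin = 1/4 (double first cousins share both grandparent pairs — four paths of length 4: r = 4·(1/2)^4 = 1/4).
Summing one r·B term per recipient: 2·0.5·0.0678 + 3·0.25·0.0628 = 0.1149.
0.1149 > 0.056: the indirect benefit exceeds the cost.

Yes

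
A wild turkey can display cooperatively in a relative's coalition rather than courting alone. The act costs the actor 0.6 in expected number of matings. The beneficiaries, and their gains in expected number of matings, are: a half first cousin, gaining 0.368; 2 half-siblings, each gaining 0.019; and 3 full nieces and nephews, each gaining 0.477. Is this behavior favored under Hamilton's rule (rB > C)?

No

Hamilton's rule: the trait is favored when the sum of r·B over every recipient exceeds the actor's cost C.
r to a half first cousin = 0.0625 (half first cousins share one grandparent — one path of length 4: r = (1/2)^4 = 1/16).
r to a half-sibling = 1/4 (half-sibs share one parent — one path of length 2: r = (1/2)^2 = 1/4).
r to a full niece or nephew = 1/4 (full aunt/uncle↔niece/nephew: two paths of length 3 through the shared grandparent pair: r = 2·(1/2)^3 = 1/4).
Summing one r·B term per recipient: 1·0.0625·0.368 + 2·0.25·0.019 + 3·0.25·0.477 = 0.39025.
0.39025 < 0.6: the indirect benefit is less than the cost.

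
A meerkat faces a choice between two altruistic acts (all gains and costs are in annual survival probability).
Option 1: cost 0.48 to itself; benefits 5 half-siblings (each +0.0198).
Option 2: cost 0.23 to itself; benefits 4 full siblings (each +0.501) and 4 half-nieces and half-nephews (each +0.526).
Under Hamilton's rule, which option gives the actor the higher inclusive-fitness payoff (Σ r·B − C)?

Option 2

Option 1: r to a half-sibling = 0.25.
Option 1: Σ r·B − C = (5·0.25·0.0198) − 0.48 = -0.45525.
Option 2: r to a full sibling = 0.5.
Option 2: r to a half-niece or half-nephew = 0.125.
Option 2: Σ r·B − C = (4·0.5·0.501 + 4·0.125·0.526) − 0.23 = 1.035.
Option 2 has the higher net inclusive-fitness payoff.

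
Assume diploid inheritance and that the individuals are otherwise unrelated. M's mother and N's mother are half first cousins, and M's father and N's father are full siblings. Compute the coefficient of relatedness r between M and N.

Independent pedigree routes through distinct common ancestors add.
M and N are related in two ways: half second cousins through their mothers (r = 1/64) and first cousins through their fathers (r = 1/8).
r = 1/64 + 1/8 = 9/64 = 0.140625.

0.140625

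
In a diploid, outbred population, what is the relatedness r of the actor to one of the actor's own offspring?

Each parent–offspring link contributes a factor of 1/2, and independent paths through distinct common ancestors add.
One parent–offspring link: r = (1/2)^1 = 1/2.

0.5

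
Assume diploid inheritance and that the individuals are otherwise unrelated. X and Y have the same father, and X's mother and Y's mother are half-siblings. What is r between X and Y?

Independent pedigree routes through distinct common ancestors add.
X and Y are related in two ways: half-sibs through their shared father (r = 1/4) and half first cousins through their mothers (r = 1/16).
r = 1/4 + 1/16 = 0.3125.

0.3125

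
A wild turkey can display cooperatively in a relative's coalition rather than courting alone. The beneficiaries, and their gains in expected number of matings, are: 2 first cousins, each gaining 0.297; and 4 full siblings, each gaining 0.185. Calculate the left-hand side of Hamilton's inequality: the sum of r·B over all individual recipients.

r to a first cousin = 0.125 (first cousins share one grandparent pair — two paths of length 4: r = 2·(1/2)^4 = 1/8).
r to a full sibling = 1/2 (full sibs share both parents — two paths of length 2: r = 2·(1/2)^2 = 1/2).
Summing one r·B term per recipient: 2·0.125·0.297 + 4·0.5·0.185 = 0.44425.

0.44425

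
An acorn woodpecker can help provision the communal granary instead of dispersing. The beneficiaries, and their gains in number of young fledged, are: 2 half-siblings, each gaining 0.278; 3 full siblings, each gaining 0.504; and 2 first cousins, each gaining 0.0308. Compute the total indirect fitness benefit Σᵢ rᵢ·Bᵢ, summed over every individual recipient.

0.9027

r to a half-sibling = 0.25 (half-sibs share one parent — one path of length 2: r = (1/2)^2 = 1/4).
r to a full sibling = 1/2 (full sibs share both parents — two paths of length 2: r = 2·(1/2)^2 = 1/2).
r to a first cousin = 1/8 (first cousins share one grandparent pair — two paths of length 4: r = 2·(1/2)^4 = 1/8).
Summing one r·B term per recipient: 2·0.25·0.278 + 3·0.5·0.504 + 2·0.125·0.0308 = 0.9027.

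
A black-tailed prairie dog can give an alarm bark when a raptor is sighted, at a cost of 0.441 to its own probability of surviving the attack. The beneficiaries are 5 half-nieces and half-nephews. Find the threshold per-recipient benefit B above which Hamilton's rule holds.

0.7056

r to a half-niece or half-nephew = 1/8 (half-aunt/uncle↔niece/nephew: one path of length 3: r = (1/2)^3 = 1/8).
Hamilton's rule with n recipients of equal r: n·r·B > C, so B > C/(n·r) = 0.441/(5·0.125) = 0.7056.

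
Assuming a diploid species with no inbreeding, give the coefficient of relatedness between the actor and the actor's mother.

Each parent–offspring link contributes a factor of 1/2, and independent paths through distinct common ancestors add.
One parent–offspring link: r = (1/2)^1 = 1/2.

0.5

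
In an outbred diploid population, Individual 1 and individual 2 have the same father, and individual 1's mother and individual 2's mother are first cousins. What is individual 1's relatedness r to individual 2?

With two independent routes of shared ancestry, r is the sum of the two contributions.
Individual 1 and individual 2 are related in two ways: half-sibs through their shared father (r = 1/4) and second cousins through their mothers (r = 1/32).
r = 1/4 + 1/32 = 9/32 = 0.28125.

0.28125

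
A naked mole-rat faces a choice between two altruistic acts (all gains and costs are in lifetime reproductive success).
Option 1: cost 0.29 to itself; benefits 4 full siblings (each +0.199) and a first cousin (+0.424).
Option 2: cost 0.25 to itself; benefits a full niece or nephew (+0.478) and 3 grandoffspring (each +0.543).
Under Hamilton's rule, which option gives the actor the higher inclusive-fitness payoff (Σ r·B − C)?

Option 2

Option 1: r to a full sibling = 0.5.
Option 1: r to a first cousin = 0.125.
Option 1: Σ r·B − C = (4·0.5·0.199 + 1·0.125·0.424) − 0.29 = 0.161.
Option 2: r to a full niece or nephew = 0.25.
Option 2: r to a grandoffspring = 0.25.
Option 2: Σ r·B − C = (1·0.25·0.478 + 3·0.25·0.543) − 0.25 = 0.27675.
Option 2 has the higher net inclusive-fitness payoff.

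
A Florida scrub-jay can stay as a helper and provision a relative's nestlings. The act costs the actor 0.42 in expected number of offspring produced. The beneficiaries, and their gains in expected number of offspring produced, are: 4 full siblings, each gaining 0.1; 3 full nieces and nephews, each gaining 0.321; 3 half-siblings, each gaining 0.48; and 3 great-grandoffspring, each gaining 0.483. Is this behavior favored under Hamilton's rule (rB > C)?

Hamilton's rule: the trait is favored when the sum of r·B over every recipient exceeds the actor's cost C.
r to a full sibling = 1/2 (full sibs share both parents — two paths of length 2: r = 2·(1/2)^2 = 1/2).
r to a full niece or nephew = 1/4 (full aunt/uncle↔niece/nephew: two paths of length 3 through the shared grandparent pair: r = 2·(1/2)^3 = 1/4).
r to a half-sibling = 1/4 (half-sibs share one parent — one path of length 2: r = (1/2)^2 = 1/4).
r to a great-grandoffspring = 0.125 (three parent–offspring links: r = (1/2)^3 = 1/8).
Summing one r·B term per recipient: 4·0.5·0.1 + 3·0.25·0.321 + 3·0.25·0.48 + 3·0.125·0.483 = 0.981875.
0.981875 > 0.42: the indirect benefit exceeds the cost.

Yes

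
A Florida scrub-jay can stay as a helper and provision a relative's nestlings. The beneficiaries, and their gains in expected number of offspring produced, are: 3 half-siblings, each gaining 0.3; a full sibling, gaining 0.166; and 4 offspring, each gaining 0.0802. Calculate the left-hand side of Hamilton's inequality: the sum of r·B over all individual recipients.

r to a half-sibling = 1/4 (half-sibs share one parent — one path of length 2: r = (1/2)^2 = 1/4).
r to a full sibling = 0.5 (full sibs share both parents — two paths of length 2: r = 2·(1/2)^2 = 1/2).
r to an offspring = 0.5 (one parent–offspring link: r = (1/2)^1 = 1/2).
Summing one r·B term per recipient: 3·0.25·0.3 + 1·0.5·0.166 + 4·0.5·0.0802 = 0.4684.

0.4684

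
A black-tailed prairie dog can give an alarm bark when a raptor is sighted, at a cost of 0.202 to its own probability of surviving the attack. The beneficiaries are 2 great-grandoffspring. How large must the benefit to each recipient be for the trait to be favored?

0.808

r to a great-grandoffspring = 1/8 (three parent–offspring links: r = (1/2)^3 = 1/8).
Hamilton's rule with n recipients of equal r: n·r·B > C, so B > C/(n·r) = 0.202/(2·0.125) = 0.808.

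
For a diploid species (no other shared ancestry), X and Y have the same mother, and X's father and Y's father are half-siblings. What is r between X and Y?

0.3125

Wright's path rule: contributions from independent ancestry routes add.
X and Y are related in two ways: half-sibs through their shared mother (r = 1/4) and half first cousins through their fathers (r = 1/16).
r = 1/4 + 1/16 = 5/16 = 0.3125.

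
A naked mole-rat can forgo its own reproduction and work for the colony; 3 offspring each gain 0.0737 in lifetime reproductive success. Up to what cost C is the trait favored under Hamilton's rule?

r to an offspring = 1/2 (one parent–offspring link: r = (1/2)^1 = 1/2).
Hamilton's rule: n·r·B > C, so the trait is favored while C < n·r·B = 3·0.5·0.0737 = 0.11055.

0.11055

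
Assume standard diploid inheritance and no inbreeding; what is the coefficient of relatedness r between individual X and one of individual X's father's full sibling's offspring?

0.125

Each parent–offspring link contributes a factor of 1/2, and independent paths through distinct common ancestors add.
First cousins share one grandparent pair — two paths of length 4: r = 2·(1/2)^4 = 1/8.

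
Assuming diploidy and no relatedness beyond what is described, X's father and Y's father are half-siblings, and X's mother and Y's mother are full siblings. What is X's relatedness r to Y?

0.1875

With two independent routes of shared ancestry, r is the sum of the two contributions.
X and Y are related in two ways: half first cousins through their fathers (r = 1/16) and first cousins through their mothers (r = 1/8).
r = 1/16 + 1/8 = 3/16 = 0.1875.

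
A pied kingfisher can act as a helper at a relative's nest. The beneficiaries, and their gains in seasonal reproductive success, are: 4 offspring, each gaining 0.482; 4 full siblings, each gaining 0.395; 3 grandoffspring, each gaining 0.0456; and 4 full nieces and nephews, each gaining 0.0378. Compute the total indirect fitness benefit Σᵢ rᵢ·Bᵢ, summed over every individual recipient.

1.826

r to an offspring = 0.5 (one parent–offspring link: r = (1/2)^1 = 1/2).
r to a full sibling = 1/2 (full sibs share both parents — two paths of length 2: r = 2·(1/2)^2 = 1/2).
r to a grandoffspring = 0.25 (two parent–offspring links: r = (1/2)^2 = 1/4).
r to a full niece or nephew = 1/4 (full aunt/uncle↔niece/nephew: two paths of length 3 through the shared grandparent pair: r = 2·(1/2)^3 = 1/4).
Summing one r·B term per recipient: 4·0.5·0.482 + 4·0.5·0.395 + 3·0.25·0.0456 + 4·0.25·0.0378 = 1.826.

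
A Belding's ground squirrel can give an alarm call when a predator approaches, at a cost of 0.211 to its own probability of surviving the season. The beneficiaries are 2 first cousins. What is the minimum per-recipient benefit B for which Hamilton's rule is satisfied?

r to a first cousin = 1/8 (first cousins share one grandparent pair — two paths of length 4: r = 2·(1/2)^4 = 1/8).
Hamilton's rule with n recipients of equal r: n·r·B > C, so B > C/(n·r) = 0.211/(2·0.125) = 0.844.

0.844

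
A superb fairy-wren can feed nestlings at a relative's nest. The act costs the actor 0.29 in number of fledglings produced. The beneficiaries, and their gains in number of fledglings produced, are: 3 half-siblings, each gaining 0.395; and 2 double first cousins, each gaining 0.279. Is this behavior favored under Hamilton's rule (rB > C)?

Yes

Hamilton's rule: the trait is favored when the sum of r·B over every recipient exceeds the actor's cost C.
r to a half-sibling = 0.25 (half-sibs share one parent — one path of length 2: r = (1/2)^2 = 1/4).
r to a double first cousin = 0.25 (double first cousins share both grandparent pairs — four paths of length 4: r = 4·(1/2)^4 = 1/4).
Summing one r·B term per recipient: 3·0.25·0.395 + 2·0.25·0.279 = 0.43575.
0.43575 > 0.29: the indirect benefit exceeds the cost.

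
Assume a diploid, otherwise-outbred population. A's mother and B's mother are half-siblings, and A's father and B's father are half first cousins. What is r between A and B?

0.078125

With two independent routes of shared ancestry, r is the sum of the two contributions.
A and B are related in two ways: half first cousins through their mothers (r = 1/16) and half second cousins through their fathers (r = 1/64).
r = 1/16 + 1/64 = 0.078125.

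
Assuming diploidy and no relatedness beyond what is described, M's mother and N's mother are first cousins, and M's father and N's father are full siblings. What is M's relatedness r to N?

0.15625

Independent pedigree routes through distinct common ancestors add.
M and N are related in two ways: second cousins through their mothers (r = 1/32) and first cousins through their fathers (r = 1/8).
r = 1/32 + 1/8 = 5/32 = 0.15625.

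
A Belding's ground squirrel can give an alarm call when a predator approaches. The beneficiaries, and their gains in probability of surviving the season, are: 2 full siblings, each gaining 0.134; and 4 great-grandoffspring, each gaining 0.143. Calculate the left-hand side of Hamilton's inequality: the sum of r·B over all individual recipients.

r to a full sibling = 0.5 (full sibs share both parents — two paths of length 2: r = 2·(1/2)^2 = 1/2).
r to a great-grandoffspring = 1/8 (three parent–offspring links: r = (1/2)^3 = 1/8).
Summing one r·B term per recipient: 2·0.5·0.134 + 4·0.125·0.143 = 0.2055.

0.2055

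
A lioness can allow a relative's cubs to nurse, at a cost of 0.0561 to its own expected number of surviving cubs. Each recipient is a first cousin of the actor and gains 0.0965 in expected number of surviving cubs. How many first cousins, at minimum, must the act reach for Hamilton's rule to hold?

r to a first cousin = 0.125 (first cousins share one grandparent pair — two paths of length 4: r = 2·(1/2)^4 = 1/8).
Hamilton's rule: n·r·B > C  ⇒  n > C/(r·B) = 0.0561/(0.125·0.0965) = 4.651.
The smallest integer exceeding 4.651 is 5.

5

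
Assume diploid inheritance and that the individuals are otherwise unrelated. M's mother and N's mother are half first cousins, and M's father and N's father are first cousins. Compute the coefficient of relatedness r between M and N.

0.046875

Relatedness sums over independent paths through distinct common ancestors.
M and N are related in two ways: half second cousins through their mothers (r = 1/64) and second cousins through their fathers (r = 1/32).
r = 1/64 + 1/32 = 3/64 = 0.046875.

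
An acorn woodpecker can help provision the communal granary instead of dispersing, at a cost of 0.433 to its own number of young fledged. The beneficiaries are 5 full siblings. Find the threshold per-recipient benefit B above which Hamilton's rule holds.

0.1732

r to a full sibling = 0.5 (full sibs share both parents — two paths of length 2: r = 2·(1/2)^2 = 1/2).
Hamilton's rule with n recipients of equal r: n·r·B > C, so B > C/(n·r) = 0.433/(5·0.5) = 0.1732.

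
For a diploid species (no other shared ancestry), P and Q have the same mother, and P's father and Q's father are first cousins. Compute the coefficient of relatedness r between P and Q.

0.28125

Independent pedigree routes through distinct common ancestors add.
P and Q are related in two ways: half-sibs through their shared mother (r = 1/4) and second cousins through their fathers (r = 1/32).
r = 1/4 + 1/32 = 0.28125.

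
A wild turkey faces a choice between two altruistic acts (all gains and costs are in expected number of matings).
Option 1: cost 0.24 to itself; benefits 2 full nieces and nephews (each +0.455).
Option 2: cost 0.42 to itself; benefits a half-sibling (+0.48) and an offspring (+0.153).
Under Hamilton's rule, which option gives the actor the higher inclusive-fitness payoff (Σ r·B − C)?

Option 1

Option 1: r to a full niece or nephew = 0.25.
Option 1: Σ r·B − C = (2·0.25·0.455) − 0.24 = -0.0125.
Option 2: r to a half-sibling = 0.25.
Option 2: r to an offspring = 0.5.
Option 2: Σ r·B − C = (1·0.25·0.48 + 1·0.5·0.153) − 0.42 = -0.2235.
Option 1 has the higher net inclusive-fitness payoff.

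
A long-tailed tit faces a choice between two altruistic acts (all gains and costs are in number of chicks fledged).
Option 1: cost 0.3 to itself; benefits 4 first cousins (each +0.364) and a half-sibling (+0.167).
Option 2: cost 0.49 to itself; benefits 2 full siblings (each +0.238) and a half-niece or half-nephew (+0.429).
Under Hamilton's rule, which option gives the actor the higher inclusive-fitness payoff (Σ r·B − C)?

Option 1: r to a first cousin = 0.125.
Option 1: r to a half-sibling = 0.25.
Option 1: Σ r·B − C = (4·0.125·0.364 + 1·0.25·0.167) − 0.3 = -0.07625.
Option 2: r to a full sibling = 0.5.
Option 2: r to a half-niece or half-nephew = 0.125.
Option 2: Σ r·B − C = (2·0.5·0.238 + 1·0.125·0.429) − 0.49 = -0.198375.
Option 1 has the higher net inclusive-fitness payoff.

Option 1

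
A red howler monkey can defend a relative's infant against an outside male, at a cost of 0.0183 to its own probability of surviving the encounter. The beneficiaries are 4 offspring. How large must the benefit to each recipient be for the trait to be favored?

r to an offspring = 0.5 (one parent–offspring link: r = (1/2)^1 = 1/2).
Hamilton's rule with n recipients of equal r: n·r·B > C, so B > C/(n·r) = 0.0183/(4·0.5) = 0.0092.

0.0092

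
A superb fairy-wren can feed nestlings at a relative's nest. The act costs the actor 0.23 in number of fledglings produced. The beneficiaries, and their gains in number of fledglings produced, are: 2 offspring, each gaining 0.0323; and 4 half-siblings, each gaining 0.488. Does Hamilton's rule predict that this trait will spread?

Hamilton's rule: the trait is favored when the sum of r·B over every recipient exceeds the actor's cost C.
r to an offspring = 0.5 (one parent–offspring link: r = (1/2)^1 = 1/2).
r to a half-sibling = 1/4 (half-sibs share one parent — one path of length 2: r = (1/2)^2 = 1/4).
Summing one r·B term per recipient: 2·0.5·0.0323 + 4·0.25·0.488 = 0.5203.
0.5203 > 0.23: the indirect benefit exceeds the cost.

Yes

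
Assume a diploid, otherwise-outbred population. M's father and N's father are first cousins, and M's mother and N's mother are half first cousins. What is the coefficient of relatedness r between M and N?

0.046875

Independent pedigree routes through distinct common ancestors add.
M and N are related in two ways: second cousins through their fathers (r = 1/32) and half second cousins through their mothers (r = 1/64).
r = 1/32 + 1/64 = 0.046875.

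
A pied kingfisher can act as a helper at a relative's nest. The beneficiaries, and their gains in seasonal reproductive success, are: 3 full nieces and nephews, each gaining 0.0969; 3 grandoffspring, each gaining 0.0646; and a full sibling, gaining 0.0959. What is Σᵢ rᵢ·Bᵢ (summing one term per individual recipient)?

r to a full niece or nephew = 0.25 (full aunt/uncle↔niece/nephew: two paths of length 3 through the shared grandparent pair: r = 2·(1/2)^3 = 1/4).
r to a grandoffspring = 1/4 (two parent–offspring links: r = (1/2)^2 = 1/4).
r to a full sibling = 0.5 (full sibs share both parents — two paths of length 2: r = 2·(1/2)^2 = 1/2).
Summing one r·B term per recipient: 3·0.25·0.0969 + 3·0.25·0.0646 + 1·0.5·0.0959 = 0.169075.

0.169075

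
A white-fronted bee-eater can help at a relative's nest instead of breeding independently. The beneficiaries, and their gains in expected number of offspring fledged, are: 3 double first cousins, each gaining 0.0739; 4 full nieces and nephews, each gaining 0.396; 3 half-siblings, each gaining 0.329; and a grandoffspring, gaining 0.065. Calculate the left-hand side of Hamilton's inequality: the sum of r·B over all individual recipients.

r to a double first cousin = 1/4 (double first cousins share both grandparent pairs — four paths of length 4: r = 4·(1/2)^4 = 1/4).
r to a full niece or nephew = 0.25 (full aunt/uncle↔niece/nephew: two paths of length 3 through the shared grandparent pair: r = 2·(1/2)^3 = 1/4).
r to a half-sibling = 0.25 (half-sibs share one parent — one path of length 2: r = (1/2)^2 = 1/4).
r to a grandoffspring = 0.25 (two parent–offspring links: r = (1/2)^2 = 1/4).
Summing one r·B term per recipient: 3·0.25·0.0739 + 4·0.25·0.396 + 3·0.25·0.329 + 1·0.25·0.065 = 0.714425.

0.714425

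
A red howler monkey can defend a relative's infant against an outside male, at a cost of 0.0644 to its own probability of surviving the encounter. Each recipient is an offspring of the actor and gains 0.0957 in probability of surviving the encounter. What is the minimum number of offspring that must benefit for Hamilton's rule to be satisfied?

r to an offspring = 0.5 (one parent–offspring link: r = (1/2)^1 = 1/2).
Hamilton's rule: n·r·B > C  ⇒  n > C/(r·B) = 0.0644/(0.5·0.0957) = 1.346.
The smallest integer exceeding 1.346 is 2.

2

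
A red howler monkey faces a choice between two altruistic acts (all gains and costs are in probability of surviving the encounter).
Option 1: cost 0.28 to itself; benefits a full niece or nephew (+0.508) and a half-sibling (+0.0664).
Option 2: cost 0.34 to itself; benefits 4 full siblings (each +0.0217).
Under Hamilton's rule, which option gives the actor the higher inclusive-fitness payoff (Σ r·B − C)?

Option 1: r to a full niece or nephew = 0.25.
Option 1: r to a half-sibling = 0.25.
Option 1: Σ r·B − C = (1·0.25·0.508 + 1·0.25·0.0664) − 0.28 = -0.1364.
Option 2: r to a full sibling = 0.5.
Option 2: Σ r·B − C = (4·0.5·0.0217) − 0.34 = -0.2966.
Option 1 has the higher net inclusive-fitness payoff.

Option 1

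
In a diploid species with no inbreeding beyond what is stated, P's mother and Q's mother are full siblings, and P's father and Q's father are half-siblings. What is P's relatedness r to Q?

0.1875

Independent pedigree routes through distinct common ancestors add.
P and Q are related in two ways: first cousins through their mothers (r = 1/8) and half first cousins through their fathers (r = 1/16).
r = 1/8 + 1/16 = 3/16 = 0.1875.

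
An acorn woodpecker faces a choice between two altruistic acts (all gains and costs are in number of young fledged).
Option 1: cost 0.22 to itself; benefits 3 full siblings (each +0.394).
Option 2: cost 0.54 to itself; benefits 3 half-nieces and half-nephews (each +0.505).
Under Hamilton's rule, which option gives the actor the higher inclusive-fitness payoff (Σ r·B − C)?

Option 1

Option 1: r to a full sibling = 0.5.
Option 1: Σ r·B − C = (3·0.5·0.394) − 0.22 = 0.371.
Option 2: r to a half-niece or half-nephew = 0.125.
Option 2: Σ r·B − C = (3·0.125·0.505) − 0.54 = -0.350625.
Option 1 has the higher net inclusive-fitness payoff.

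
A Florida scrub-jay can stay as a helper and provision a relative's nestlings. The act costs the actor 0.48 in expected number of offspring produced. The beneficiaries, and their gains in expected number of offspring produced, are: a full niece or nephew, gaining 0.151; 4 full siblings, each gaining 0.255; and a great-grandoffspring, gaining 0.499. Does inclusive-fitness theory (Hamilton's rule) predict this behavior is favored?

Yes

Hamilton's rule: the trait is favored when the sum of r·B over every recipient exceeds the actor's cost C.
r to a full niece or nephew = 0.25 (full aunt/uncle↔niece/nephew: two paths of length 3 through the shared grandparent pair: r = 2·(1/2)^3 = 1/4).
r to a full sibling = 1/2 (full sibs share both parents — two paths of length 2: r = 2·(1/2)^2 = 1/2).
r to a great-grandoffspring = 0.125 (three parent–offspring links: r = (1/2)^3 = 1/8).
Summing one r·B term per recipient: 1·0.25·0.151 + 4·0.5·0.255 + 1·0.125·0.499 = 0.610125.
0.610125 > 0.48: the indirect benefit exceeds the cost.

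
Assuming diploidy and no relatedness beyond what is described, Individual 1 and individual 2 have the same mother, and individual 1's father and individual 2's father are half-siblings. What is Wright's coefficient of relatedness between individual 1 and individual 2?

Independent pedigree routes through distinct common ancestors add.
Individual 1 and individual 2 are related in two ways: half-sibs through their shared mother (r = 1/4) and half first cousins through their fathers (r = 1/16).
r = 1/4 + 1/16 = 5/16 = 0.3125.

0.3125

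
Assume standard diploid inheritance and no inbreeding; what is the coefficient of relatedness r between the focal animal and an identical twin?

1

Each parent–offspring link contributes a factor of 1/2, and independent paths through distinct common ancestors add.
Monozygotic twins share every allele identical by descent: r = 1.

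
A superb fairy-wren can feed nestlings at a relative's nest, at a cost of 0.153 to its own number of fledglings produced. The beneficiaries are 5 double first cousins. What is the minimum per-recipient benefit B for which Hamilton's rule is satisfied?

0.1224

r to a double first cousin = 1/4 (double first cousins share both grandparent pairs — four paths of length 4: r = 4·(1/2)^4 = 1/4).
Hamilton's rule with n recipients of equal r: n·r·B > C, so B > C/(n·r) = 0.153/(5·0.25) = 0.1224.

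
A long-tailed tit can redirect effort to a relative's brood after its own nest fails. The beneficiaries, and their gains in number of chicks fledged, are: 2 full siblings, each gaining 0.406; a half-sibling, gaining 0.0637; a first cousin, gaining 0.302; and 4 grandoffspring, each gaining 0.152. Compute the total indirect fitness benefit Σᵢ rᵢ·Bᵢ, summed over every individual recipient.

0.611675

r to a full sibling = 1/2 (full sibs share both parents — two paths of length 2: r = 2·(1/2)^2 = 1/2).
r to a half-sibling = 0.25 (half-sibs share one parent — one path of length 2: r = (1/2)^2 = 1/4).
r to a first cousin = 0.125 (first cousins share one grandparent pair — two paths of length 4: r = 2·(1/2)^4 = 1/8).
r to a grandoffspring = 0.25 (two parent–offspring links: r = (1/2)^2 = 1/4).
Summing one r·B term per recipient: 2·0.5·0.406 + 1·0.25·0.0637 + 1·0.125·0.302 + 4·0.25·0.152 = 0.611675.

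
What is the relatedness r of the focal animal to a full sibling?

Each parent–offspring link contributes a factor of 1/2, and independent paths through distinct common ancestors add.
Full sibs share both parents — two paths of length 2: r = 2·(1/2)^2 = 1/2.

0.5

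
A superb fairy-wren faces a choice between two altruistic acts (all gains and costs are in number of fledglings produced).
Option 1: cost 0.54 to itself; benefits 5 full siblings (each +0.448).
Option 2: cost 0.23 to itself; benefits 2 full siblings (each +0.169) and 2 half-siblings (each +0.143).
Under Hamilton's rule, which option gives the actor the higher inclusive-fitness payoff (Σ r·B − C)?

Option 1: r to a full sibling = 0.5.
Option 1: Σ r·B − C = (5·0.5·0.448) − 0.54 = 0.58.
Option 2: r to a full sibling = 0.5.
Option 2: r to a half-sibling = 0.25.
Option 2: Σ r·B − C = (2·0.5·0.169 + 2·0.25·0.143) − 0.23 = 0.0105.
Option 1 has the higher net inclusive-fitness payoff.

Option 1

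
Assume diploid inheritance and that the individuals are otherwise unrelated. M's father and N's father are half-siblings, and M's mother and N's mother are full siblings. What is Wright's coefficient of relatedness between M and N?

Relatedness sums over independent paths through distinct common ancestors.
M and N are related in two ways: half first cousins through their fathers (r = 1/16) and first cousins through their mothers (r = 1/8).
r = 1/16 + 1/8 = 3/16 = 0.1875.

0.1875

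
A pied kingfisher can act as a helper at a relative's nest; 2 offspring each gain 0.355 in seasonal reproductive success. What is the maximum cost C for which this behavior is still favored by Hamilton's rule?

r to an offspring = 0.5 (one parent–offspring link: r = (1/2)^1 = 1/2).
Hamilton's rule: n·r·B > C, so the trait is favored while C < n·r·B = 2·0.5·0.355 = 0.355.

0.355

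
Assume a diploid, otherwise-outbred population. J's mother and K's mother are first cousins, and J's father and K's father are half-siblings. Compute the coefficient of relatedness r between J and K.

Relatedness sums over independent paths through distinct common ancestors.
J and K are related in two ways: second cousins through their mothers (r = 1/32) and half first cousins through their fathers (r = 1/16).
r = 1/32 + 1/16 = 3/32 = 0.09375.

0.09375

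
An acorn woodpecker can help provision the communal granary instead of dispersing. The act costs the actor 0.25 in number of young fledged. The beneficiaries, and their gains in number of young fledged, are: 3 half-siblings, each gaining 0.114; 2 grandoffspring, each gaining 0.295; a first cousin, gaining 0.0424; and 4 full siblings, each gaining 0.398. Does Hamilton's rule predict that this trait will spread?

Hamilton's rule: the trait is favored when the sum of r·B over every recipient exceeds the actor's cost C.
r to a half-sibling = 0.25 (half-sibs share one parent — one path of length 2: r = (1/2)^2 = 1/4).
r to a grandoffspring = 1/4 (two parent–offspring links: r = (1/2)^2 = 1/4).
r to a first cousin = 0.125 (first cousins share one grandparent pair — two paths of length 4: r = 2·(1/2)^4 = 1/8).
r to a full sibling = 1/2 (full sibs share both parents — two paths of length 2: r = 2·(1/2)^2 = 1/2).
Summing one r·B term per recipient: 3·0.25·0.114 + 2·0.25·0.295 + 1·0.125·0.0424 + 4·0.5·0.398 = 1.0343.
1.0343 > 0.25: the indirect benefit exceeds the cost.

Yes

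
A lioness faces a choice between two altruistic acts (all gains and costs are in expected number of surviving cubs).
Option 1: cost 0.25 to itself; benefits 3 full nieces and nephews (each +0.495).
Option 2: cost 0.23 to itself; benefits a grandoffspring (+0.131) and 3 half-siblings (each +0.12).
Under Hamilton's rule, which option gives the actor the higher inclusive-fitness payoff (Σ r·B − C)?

Option 1

Option 1: r to a full niece or nephew = 0.25.
Option 1: Σ r·B − C = (3·0.25·0.495) − 0.25 = 0.12125.
Option 2: r to a grandoffspring = 0.25.
Option 2: r to a half-sibling = 0.25.
Option 2: Σ r·B − C = (1·0.25·0.131 + 3·0.25·0.12) − 0.23 = -0.10725.
Option 1 has the higher net inclusive-fitness payoff.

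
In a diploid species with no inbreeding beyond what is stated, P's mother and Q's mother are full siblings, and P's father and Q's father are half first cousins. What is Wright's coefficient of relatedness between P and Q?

Relatedness sums over independent paths through distinct common ancestors.
P and Q are related in two ways: first cousins through their mothers (r = 1/8) and half second cousins through their fathers (r = 1/64).
r = 1/8 + 1/64 = 9/64 = 0.140625.

0.140625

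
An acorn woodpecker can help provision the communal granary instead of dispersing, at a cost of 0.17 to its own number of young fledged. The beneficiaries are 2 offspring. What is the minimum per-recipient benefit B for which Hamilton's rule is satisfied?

0.17

r to an offspring = 0.5 (one parent–offspring link: r = (1/2)^1 = 1/2).
Hamilton's rule with n recipients of equal r: n·r·B > C, so B > C/(n·r) = 0.17/(2·0.5) = 0.17.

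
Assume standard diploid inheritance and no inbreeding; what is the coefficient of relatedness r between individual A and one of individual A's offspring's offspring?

Each parent–offspring link contributes a factor of 1/2, and independent paths through distinct common ancestors add.
Two parent–offspring links: r = (1/2)^2 = 1/4.

0.25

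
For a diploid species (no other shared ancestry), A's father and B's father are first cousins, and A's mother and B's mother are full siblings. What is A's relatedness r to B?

0.15625

Relatedness sums over independent paths through distinct common ancestors.
A and B are related in two ways: second cousins through their fathers (r = 1/32) and first cousins through their mothers (r = 1/8).
r = 1/32 + 1/8 = 5/32 = 0.15625.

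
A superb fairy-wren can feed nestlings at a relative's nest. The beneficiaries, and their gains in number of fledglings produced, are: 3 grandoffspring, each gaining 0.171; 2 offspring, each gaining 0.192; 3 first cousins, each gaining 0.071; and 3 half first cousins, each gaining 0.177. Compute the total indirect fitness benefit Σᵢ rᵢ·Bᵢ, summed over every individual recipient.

0.3800625

r to a grandoffspring = 1/4 (two parent–offspring links: r = (1/2)^2 = 1/4).
r to an offspring = 0.5 (one parent–offspring link: r = (1/2)^1 = 1/2).
r to a first cousin = 0.125 (first cousins share one grandparent pair — two paths of length 4: r = 2·(1/2)^4 = 1/8).
r to a half first cousin = 0.0625 (half first cousins share one grandparent — one path of length 4: r = (1/2)^4 = 1/16).
Summing one r·B term per recipient: 3·0.25·0.171 + 2·0.5·0.192 + 3·0.125·0.071 + 3·0.0625·0.177 = 0.3800625.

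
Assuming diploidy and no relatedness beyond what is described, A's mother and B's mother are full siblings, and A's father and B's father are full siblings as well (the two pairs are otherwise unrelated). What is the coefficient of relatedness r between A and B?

0.25

Independent pedigree routes through distinct common ancestors add.
A and B are related in two ways: first cousins through their mothers (r = 1/8) and first cousins through their fathers (r = 1/8) — i.e. double first cousins.
r = 1/8 + 1/8 = 0.25.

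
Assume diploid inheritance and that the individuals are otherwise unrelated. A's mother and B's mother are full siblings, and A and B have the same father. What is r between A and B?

0.375

Relatedness sums over independent paths through distinct common ancestors.
A and B are related in two ways: first cousins through their mothers (r = 1/8) and half-sibs through their shared father (r = 1/4).
r = 1/8 + 1/4 = 0.375.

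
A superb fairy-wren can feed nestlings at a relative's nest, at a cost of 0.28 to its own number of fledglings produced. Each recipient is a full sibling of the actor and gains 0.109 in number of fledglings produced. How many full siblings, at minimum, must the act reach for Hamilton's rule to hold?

r to a full sibling = 1/2 (full sibs share both parents — two paths of length 2: r = 2·(1/2)^2 = 1/2).
Hamilton's rule: n·r·B > C  ⇒  n > C/(r·B) = 0.28/(0.5·0.109) = 5.138.
The smallest integer exceeding 5.138 is 6.

6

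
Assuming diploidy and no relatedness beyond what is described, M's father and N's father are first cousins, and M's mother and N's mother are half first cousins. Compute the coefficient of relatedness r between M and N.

Independent pedigree routes through distinct common ancestors add.
M and N are related in two ways: second cousins through their fathers (r = 1/32) and half second cousins through their mothers (r = 1/64).
r = 1/32 + 1/64 = 3/64 = 0.046875.

0.046875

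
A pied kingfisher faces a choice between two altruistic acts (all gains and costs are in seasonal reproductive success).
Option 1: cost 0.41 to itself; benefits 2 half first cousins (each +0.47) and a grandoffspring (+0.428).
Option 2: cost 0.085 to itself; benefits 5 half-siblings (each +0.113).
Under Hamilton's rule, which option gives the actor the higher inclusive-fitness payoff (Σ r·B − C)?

Option 2

Option 1: r to a half first cousin = 0.0625.
Option 1: r to a grandoffspring = 0.25.
Option 1: Σ r·B − C = (2·0.0625·0.47 + 1·0.25·0.428) − 0.41 = -0.24425.
Option 2: r to a half-sibling = 0.25.
Option 2: Σ r·B − C = (5·0.25·0.113) − 0.085 = 0.05625.
Option 2 has the higher net inclusive-fitness payoff.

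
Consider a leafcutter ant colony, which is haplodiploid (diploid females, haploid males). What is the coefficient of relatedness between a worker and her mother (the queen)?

One meiotic link between diploid queen and diploid daughter: r = 1/2.

0.5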